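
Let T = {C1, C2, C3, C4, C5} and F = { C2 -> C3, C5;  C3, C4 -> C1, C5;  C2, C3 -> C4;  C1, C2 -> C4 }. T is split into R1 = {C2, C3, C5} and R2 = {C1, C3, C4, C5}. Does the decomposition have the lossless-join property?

No

Common attributes: R1 ∩ R2 = {C3, C5}.
No dependency enlarges {C3, C5}, so (C3, C5)⁺ = {C3, C5}.
The closure contains neither all of R1 = {C2, C3, C5} nor all of R2 = {C1, C3, C4, C5}, so the common attributes are not a superkey of either fragment. The join is lossy.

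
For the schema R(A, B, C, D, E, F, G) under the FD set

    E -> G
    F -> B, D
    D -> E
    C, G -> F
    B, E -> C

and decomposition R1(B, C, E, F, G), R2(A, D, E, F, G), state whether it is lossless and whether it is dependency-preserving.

lossless and dependency-preserving

Lossless test: (E, F, G)⁺ = {B, C, D, E, F, G}, which contains all of one fragment — lossless.
Dependency preservation: F → B, D is not contained in any single fragment, but the restricted closure of its left-hand side across the fragments still reaches the right-hand side; the remaining FDs each lie inside some fragment. All dependencies are preserved.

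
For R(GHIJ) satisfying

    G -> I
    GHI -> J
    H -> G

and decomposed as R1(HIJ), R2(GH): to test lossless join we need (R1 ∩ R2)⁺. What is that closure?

GHIJ

R1 ∩ R2 = {H}.
H → G applies, adding G
G → I applies, adding I
GHI → J applies, adding J
Closure: {GHIJ}.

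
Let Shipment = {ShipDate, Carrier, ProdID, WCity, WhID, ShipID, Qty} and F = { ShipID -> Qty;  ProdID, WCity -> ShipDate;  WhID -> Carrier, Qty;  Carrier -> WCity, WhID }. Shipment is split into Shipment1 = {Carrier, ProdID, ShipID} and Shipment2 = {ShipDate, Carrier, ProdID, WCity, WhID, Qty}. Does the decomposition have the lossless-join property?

Common attributes: Shipment1 ∩ Shipment2 = {Carrier, ProdID}.
Closure of {Carrier, ProdID}: Carrier → WCity, WhID applies, adding WCity, WhID; ProdID, WCity → ShipDate applies, adding ShipDate; WhID → Carrier, Qty applies, adding Qty. So (Carrier, ProdID)⁺ = {ShipDate, Carrier, ProdID, WCity, WhID, Qty}.
This closure contains every attribute of Shipment2, so Shipment1 ∩ Shipment2 → Shipment2. The join is lossless.

Yes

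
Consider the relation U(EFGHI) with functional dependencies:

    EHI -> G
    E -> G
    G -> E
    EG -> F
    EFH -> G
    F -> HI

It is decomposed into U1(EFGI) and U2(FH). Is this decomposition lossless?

Yes

Common attributes: U1 ∩ U2 = {F}.
Closure of {F}: F → HI applies, adding HI. So (F)⁺ = {FHI}.
This closure contains every attribute of U2, so U1 ∩ U2 → U2. The join is lossless.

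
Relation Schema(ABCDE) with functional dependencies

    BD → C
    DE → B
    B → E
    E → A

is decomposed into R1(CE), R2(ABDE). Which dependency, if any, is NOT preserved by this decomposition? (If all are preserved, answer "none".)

BD → C

Check BD → C: no single fragment contains all of {BCD}, and the restricted closure of {BD} across the fragments never reaches {C}.
DE → B is preserved.
B → E is preserved.
E → A is preserved.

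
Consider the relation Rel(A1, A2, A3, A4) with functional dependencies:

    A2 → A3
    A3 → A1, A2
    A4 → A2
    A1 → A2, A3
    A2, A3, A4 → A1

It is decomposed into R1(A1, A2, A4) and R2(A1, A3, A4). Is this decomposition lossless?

Common attributes: R1 ∩ R2 = {A1, A4}.
Closure of {A1, A4}: A4 → A2 applies, adding A2; A1 → A2, A3 applies, adding A3. So (A1, A4)⁺ = {A1, A2, A3, A4}.
This closure contains every attribute of R1, so R1 ∩ R2 → R1. The join is lossless.

Yes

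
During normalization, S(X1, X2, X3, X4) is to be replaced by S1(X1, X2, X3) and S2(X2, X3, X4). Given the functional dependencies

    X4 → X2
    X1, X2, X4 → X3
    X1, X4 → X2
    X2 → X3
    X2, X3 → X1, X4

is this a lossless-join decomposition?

Yes

Common attributes: S1 ∩ S2 = {X2, X3}.
Closure of {X2, X3}: X2, X3 → X1, X4 applies, adding X1, X4. So (X2, X3)⁺ = {X1, X2, X3, X4}.
This closure contains every attribute of S1, so S1 ∩ S2 → S1. The join is lossless.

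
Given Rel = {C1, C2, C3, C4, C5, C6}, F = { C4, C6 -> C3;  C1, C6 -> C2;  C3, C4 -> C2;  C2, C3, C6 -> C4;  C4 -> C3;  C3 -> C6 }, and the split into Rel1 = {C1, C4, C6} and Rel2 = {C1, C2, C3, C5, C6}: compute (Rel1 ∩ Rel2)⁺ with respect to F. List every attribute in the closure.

Rel1 ∩ Rel2 = {C1, C6}.
C1, C6 → C2 applies, adding C2
Closure: {C1, C2, C6}.

C1, C2, C6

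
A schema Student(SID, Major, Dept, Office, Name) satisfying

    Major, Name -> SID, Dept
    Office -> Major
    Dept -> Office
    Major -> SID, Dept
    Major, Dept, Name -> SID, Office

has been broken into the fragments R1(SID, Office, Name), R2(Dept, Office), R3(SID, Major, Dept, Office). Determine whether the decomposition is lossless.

Yes

Chase test. Columns are SID, Major, Dept, Office, Name; row i has aⱼ where attribute j ∈ Ri, else bᵢⱼ.
Initial tableau (one row per fragment):
  row 1: a1 b12 b13 a4 a5
  row 2: b21 b22 a3 a4 b25
  row 3: a1 a2 a3 a4 b35
Rows 1 and 2 agree on Office; apply Office→Major and equate their Major entries.
Rows 1 and 3 agree on Office; apply Office→Major and equate their Major entries.
Rows 1 and 2 agree on Major; apply Major→SID, Dept and equate their SID, Dept entries.
Row 1 is now all distinguished symbols — the join is lossless.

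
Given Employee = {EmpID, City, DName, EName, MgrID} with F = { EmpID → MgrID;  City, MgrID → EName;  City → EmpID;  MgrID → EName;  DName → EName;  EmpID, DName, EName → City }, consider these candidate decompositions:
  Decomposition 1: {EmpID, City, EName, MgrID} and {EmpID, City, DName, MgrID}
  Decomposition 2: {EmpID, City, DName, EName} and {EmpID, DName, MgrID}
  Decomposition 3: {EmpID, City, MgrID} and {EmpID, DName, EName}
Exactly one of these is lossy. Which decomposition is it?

Decomposition 3

Decomposition 1: common = {EmpID, City, MgrID}, closure = {EmpID, City, EName, MgrID} → lossless.
Decomposition 2: common = {EmpID, DName}, closure = {EmpID, City, DName, EName, MgrID} → lossless.
Decomposition 3: common = {EmpID}, closure = {EmpID, EName, MgrID} → lossy.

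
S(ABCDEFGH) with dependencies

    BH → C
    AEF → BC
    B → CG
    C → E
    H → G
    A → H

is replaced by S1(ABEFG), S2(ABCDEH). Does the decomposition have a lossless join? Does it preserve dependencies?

Lossless test: (ABE)⁺ = {ABCEGH}, which is a superkey of neither fragment — lossy.
Dependency preservation: the restricted closure of {H} across the fragments never reaches {G}, so H → G cannot be enforced without a join — not preserved.

lossy and not dependency-preserving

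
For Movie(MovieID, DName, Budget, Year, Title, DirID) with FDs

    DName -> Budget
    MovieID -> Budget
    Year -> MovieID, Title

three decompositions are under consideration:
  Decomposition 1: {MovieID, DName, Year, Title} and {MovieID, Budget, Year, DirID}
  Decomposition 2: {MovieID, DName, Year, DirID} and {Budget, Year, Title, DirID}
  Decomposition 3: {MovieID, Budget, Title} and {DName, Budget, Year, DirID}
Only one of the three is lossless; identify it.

Decomposition 2

Decomposition 1: common = {MovieID, Year}, closure = {MovieID, Budget, Year, Title} → lossy.
Decomposition 2: common = {Year, DirID}, closure = {MovieID, Budget, Year, Title, DirID} → lossless.
Decomposition 3: common = {Budget}, closure = {Budget} → lossy.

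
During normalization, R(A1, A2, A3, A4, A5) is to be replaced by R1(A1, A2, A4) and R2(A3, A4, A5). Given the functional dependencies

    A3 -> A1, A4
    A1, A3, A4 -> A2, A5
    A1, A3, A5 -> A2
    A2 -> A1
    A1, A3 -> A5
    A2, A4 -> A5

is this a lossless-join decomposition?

No

Common attributes: R1 ∩ R2 = {A4}.
No dependency enlarges {A4}, so (A4)⁺ = {A4}.
The closure contains neither all of R1 = {A1, A2, A4} nor all of R2 = {A3, A4, A5}, so the common attributes are not a superkey of either fragment. The join is lossy.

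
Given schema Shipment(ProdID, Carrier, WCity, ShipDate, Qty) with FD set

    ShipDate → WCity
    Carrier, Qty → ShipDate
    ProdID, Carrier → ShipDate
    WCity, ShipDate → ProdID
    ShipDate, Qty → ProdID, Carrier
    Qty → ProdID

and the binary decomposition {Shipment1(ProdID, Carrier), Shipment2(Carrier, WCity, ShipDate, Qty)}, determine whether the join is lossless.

No

Common attributes: Shipment1 ∩ Shipment2 = {Carrier}.
No dependency enlarges {Carrier}, so (Carrier)⁺ = {Carrier}.
The closure contains neither all of Shipment1 = {ProdID, Carrier} nor all of Shipment2 = {Carrier, WCity, ShipDate, Qty}, so the common attributes are not a superkey of either fragment. The join is lossy.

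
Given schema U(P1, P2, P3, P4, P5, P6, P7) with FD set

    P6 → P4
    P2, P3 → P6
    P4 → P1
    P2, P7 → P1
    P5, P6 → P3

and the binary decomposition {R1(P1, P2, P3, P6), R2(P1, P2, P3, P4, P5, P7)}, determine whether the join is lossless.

Yes

Common attributes: R1 ∩ R2 = {P1, P2, P3}.
Closure of {P1, P2, P3}: P2, P3 → P6 applies, adding P6; P6 → P4 applies, adding P4. So (P1, P2, P3)⁺ = {P1, P2, P3, P4, P6}.
This closure contains every attribute of R1, so R1 ∩ R2 → R1. The join is lossless.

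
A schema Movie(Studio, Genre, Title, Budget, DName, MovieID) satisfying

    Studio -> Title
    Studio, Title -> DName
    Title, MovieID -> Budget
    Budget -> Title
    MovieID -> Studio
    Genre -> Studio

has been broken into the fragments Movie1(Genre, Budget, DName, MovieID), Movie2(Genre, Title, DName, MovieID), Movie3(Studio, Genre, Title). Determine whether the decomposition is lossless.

Yes

Chase test. Columns are Studio, Genre, Title, Budget, DName, MovieID; row i has aⱼ where attribute j ∈ Moviei, else bᵢⱼ.
Initial tableau (one row per fragment):
  row 1: b11 a2 b13 a4 a5 a6
  row 2: b21 a2 a3 b24 a5 a6
  row 3: a1 a2 a3 b34 b35 b36
Rows 1 and 2 agree on MovieID; apply MovieID→Studio and equate their Studio entries.
Rows 1 and 3 agree on Genre; apply Genre→Studio and equate their Studio entries.
Rows 1 and 2 agree on Studio; apply Studio→Title and equate their Title entries.
Rows 1 and 3 agree on Studio, Title; apply Studio, Title→DName and equate their DName entries.
Rows 1 and 2 agree on Title, MovieID; apply Title, MovieID→Budget and equate their Budget entries.
Row 1 is now all distinguished symbols — the join is lossless.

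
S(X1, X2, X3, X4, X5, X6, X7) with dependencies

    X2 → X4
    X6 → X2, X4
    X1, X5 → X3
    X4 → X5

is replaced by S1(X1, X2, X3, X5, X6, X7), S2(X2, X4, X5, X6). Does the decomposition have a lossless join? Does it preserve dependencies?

lossless and dependency-preserving

Lossless test: (X2, X5, X6)⁺ = {X2, X4, X5, X6}, which contains all of one fragment — lossless.
Dependency preservation: every FD's attributes lie within a single fragment, so each can be enforced locally — preserved.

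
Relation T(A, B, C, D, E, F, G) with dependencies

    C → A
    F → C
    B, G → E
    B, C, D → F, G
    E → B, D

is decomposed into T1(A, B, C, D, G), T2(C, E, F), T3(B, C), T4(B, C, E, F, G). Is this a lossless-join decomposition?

Yes

Chase test. Columns are A, B, C, D, E, F, G; row i has aⱼ where attribute j ∈ Ti, else bᵢⱼ.
Initial tableau (one row per fragment):
  row 1: a1 a2 a3 a4 b15 b16 a7
  row 2: b21 b22 a3 b24 a5 a6 b27
  row 3: b31 a2 a3 b34 b35 b36 b37
  row 4: b41 a2 a3 b44 a5 a6 a7
Rows 1 and 2 agree on C; apply C→A and equate their A entries.
Rows 1 and 3 agree on C; apply C→A and equate their A entries.
Rows 1 and 4 agree on C; apply C→A and equate their A entries.
Rows 1 and 4 agree on B, G; apply B, G→E and equate their E entries.
Rows 1 and 2 agree on E; apply E→B, D and equate their B, D entries.
Rows 1 and 4 agree on E; apply E→B, D and equate their B, D entries.
Rows 1 and 2 agree on B, C, D; apply B, C, D→F, G and equate their F, G entries.
Row 1 is now all distinguished symbols — the join is lossless.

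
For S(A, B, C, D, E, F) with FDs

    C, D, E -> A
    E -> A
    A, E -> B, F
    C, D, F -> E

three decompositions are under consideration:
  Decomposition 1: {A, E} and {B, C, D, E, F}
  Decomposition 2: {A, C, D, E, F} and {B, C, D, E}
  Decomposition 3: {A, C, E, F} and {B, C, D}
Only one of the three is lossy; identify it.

Decomposition 3

Decomposition 1: common = {E}, closure = {A, B, E, F} → lossless.
Decomposition 2: common = {C, D, E}, closure = {A, B, C, D, E, F} → lossless.
Decomposition 3: common = {C}, closure = {C} → lossy.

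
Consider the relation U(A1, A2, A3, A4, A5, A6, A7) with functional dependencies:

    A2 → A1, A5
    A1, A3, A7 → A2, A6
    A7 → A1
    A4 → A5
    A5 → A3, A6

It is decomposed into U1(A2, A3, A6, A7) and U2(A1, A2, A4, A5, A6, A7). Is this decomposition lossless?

Yes

Common attributes: U1 ∩ U2 = {A2, A6, A7}.
Closure of {A2, A6, A7}: A2 → A1, A5 applies, adding A1, A5; A5 → A3, A6 applies, adding A3. So (A2, A6, A7)⁺ = {A1, A2, A3, A5, A6, A7}.
This closure contains every attribute of U1, so U1 ∩ U2 → U1. The join is lossless.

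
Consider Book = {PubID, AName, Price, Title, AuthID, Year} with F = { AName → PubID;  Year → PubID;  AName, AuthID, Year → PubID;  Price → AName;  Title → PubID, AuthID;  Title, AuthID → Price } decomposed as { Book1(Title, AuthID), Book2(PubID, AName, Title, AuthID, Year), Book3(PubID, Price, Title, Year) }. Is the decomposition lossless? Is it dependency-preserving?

lossless but not dependency-preserving

Lossless test (chase): Rows 1 and 2 agree on Title; apply Title→PubID, AuthID and equate their PubID, AuthID entries. Rows 1 and 3 agree on Title; apply Title→PubID, AuthID and equate their PubID, AuthID entries. Rows 1 and 2 agree on Title, AuthID; apply Title, AuthID→Price and equate their Price entries. Rows 1 and 3 agree on Title, AuthID; apply Title, AuthID→Price and equate their Price entries. Rows 1 and 2 agree on Price; apply Price→AName and equate their AName entries. Rows 1 and 3 agree on Price; apply Price→AName and equate their AName entries. Row 2 is now all distinguished symbols — the join is lossless.
Dependency preservation: the restricted closure of {Price} across the fragments never reaches {AName}, so Price → AName cannot be enforced without a join — not preserved.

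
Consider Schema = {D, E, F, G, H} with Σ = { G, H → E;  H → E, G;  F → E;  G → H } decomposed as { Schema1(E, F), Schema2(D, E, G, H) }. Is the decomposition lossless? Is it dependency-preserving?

Lossless test: (E)⁺ = {E}, which is a superkey of neither fragment — lossy.
Dependency preservation: every FD's attributes lie within a single fragment, so each can be enforced locally — preserved.

lossy but dependency-preserving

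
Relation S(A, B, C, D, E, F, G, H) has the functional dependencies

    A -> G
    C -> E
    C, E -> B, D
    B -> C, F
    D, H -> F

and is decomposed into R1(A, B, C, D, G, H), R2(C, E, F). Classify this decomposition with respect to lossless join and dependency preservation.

Lossless test: (C)⁺ = {B, C, D, E, F}, which contains all of one fragment — lossless.
Dependency preservation: the restricted closure of {D, H} across the fragments never reaches {F}, so D, H → F cannot be enforced without a join — not preserved.

lossless but not dependency-preserving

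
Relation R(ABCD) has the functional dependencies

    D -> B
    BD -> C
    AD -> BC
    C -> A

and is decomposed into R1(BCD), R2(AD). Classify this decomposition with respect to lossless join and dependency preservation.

Lossless test: (D)⁺ = {ABCD}, which contains all of one fragment — lossless.
Dependency preservation: the restricted closure of {C} across the fragments never reaches {A}, so C → A cannot be enforced without a join — not preserved.

lossless but not dependency-preserving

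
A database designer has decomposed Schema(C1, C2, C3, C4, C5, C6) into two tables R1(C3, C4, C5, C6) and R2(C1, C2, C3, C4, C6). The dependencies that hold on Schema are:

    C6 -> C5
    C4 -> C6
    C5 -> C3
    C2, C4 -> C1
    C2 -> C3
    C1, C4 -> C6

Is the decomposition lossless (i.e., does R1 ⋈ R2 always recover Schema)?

Common attributes: R1 ∩ R2 = {C3, C4, C6}.
Closure of {C3, C4, C6}: C6 → C5 applies, adding C5. So (C3, C4, C6)⁺ = {C3, C4, C5, C6}.
This closure contains every attribute of R1, so R1 ∩ R2 → R1. The join is lossless.

Yes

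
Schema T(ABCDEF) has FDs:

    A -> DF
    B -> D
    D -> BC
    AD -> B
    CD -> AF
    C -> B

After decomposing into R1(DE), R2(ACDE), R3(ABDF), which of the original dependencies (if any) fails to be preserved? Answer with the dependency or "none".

none

A → DF lies within R3.
B → D lies within R3.
D → BC: restricted closure across fragments reaches BC.
AD → B lies within R3.
CD → AF: restricted closure across fragments reaches AF.
C → B: restricted closure across fragments reaches B.
Every dependency is enforceable on the fragments, so the decomposition is dependency-preserving.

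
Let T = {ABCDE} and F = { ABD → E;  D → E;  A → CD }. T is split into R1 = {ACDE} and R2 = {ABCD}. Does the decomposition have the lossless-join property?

Yes

Common attributes: R1 ∩ R2 = {ACD}.
Closure of {ACD}: D → E applies, adding E. So (ACD)⁺ = {ACDE}.
This closure contains every attribute of R1, so R1 ∩ R2 → R1. The join is lossless.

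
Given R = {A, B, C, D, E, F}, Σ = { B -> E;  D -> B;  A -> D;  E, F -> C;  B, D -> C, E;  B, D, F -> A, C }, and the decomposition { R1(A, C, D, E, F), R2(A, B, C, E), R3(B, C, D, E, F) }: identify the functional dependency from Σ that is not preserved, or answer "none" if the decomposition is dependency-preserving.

none

B → E lies within R2.
D → B lies within R3.
A → D lies within R1.
E, F → C lies within R1.
B, D → C, E lies within R3.
B, D, F → A, C: restricted closure across fragments reaches A, C.
Every dependency is enforceable on the fragments, so the decomposition is dependency-preserving.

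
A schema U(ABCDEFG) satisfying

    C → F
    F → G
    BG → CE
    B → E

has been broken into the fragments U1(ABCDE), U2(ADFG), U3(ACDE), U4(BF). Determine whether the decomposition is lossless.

Chase test. Columns are ABCDEFG; row i has aⱼ where attribute j ∈ Ui, else bᵢⱼ.
Initial tableau (one row per fragment):
  row 1: a1 a2 a3 a4 a5 b16 b17
  row 2: a1 b22 b23 a4 b25 a6 a7
  row 3: a1 b32 a3 a4 a5 b36 b37
  row 4: b41 a2 b43 b44 b45 a6 b47
Rows 1 and 3 agree on C; apply C→F and equate their F entries.
Rows 1 and 3 agree on F; apply F→G and equate their G entries.
Rows 2 and 4 agree on F; apply F→G and equate their G entries.
Rows 1 and 4 agree on B; apply B→E and equate their E entries.
No row becomes fully distinguished — the join is lossy.

No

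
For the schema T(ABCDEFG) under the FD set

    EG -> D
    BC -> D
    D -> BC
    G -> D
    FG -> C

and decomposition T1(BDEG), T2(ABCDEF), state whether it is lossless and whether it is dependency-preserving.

Lossless test: (BDE)⁺ = {BCDE}, which is a superkey of neither fragment — lossy.
Dependency preservation: FG → C is not contained in any single fragment, but the restricted closure of its left-hand side across the fragments still reaches the right-hand side; the remaining FDs each lie inside some fragment. All dependencies are preserved.

lossy but dependency-preserving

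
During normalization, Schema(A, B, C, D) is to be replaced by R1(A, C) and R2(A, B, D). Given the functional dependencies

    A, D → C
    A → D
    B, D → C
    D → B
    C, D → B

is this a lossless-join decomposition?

Common attributes: R1 ∩ R2 = {A}.
Closure of {A}: A → D applies, adding D; D → B applies, adding B; A, D → C applies, adding C. So (A)⁺ = {A, B, C, D}.
This closure contains every attribute of R1, so R1 ∩ R2 → R1. The join is lossless.

Yes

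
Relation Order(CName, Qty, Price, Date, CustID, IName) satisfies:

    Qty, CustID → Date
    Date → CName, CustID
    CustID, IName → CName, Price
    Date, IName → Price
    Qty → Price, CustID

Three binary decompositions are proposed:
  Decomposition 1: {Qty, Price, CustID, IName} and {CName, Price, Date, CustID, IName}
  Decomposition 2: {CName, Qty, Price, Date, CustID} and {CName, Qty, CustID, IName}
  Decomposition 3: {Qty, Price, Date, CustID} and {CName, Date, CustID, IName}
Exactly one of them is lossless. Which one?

Decomposition 1: common = {Price, CustID, IName}, closure = {CName, Price, CustID, IName} → lossy.
Decomposition 2: common = {CName, Qty, CustID}, closure = {CName, Qty, Price, Date, CustID} → lossless.
Decomposition 3: common = {Date, CustID}, closure = {CName, Date, CustID} → lossy.

Decomposition 2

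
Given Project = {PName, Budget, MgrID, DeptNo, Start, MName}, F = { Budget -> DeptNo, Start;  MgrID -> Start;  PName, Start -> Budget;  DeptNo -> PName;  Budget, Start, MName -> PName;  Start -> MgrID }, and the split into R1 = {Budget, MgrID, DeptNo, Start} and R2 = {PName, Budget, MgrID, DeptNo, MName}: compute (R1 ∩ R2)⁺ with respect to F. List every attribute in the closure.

R1 ∩ R2 = {Budget, MgrID, DeptNo}.
Budget → DeptNo, Start applies, adding Start
DeptNo → PName applies, adding PName
Closure: {PName, Budget, MgrID, DeptNo, Start}.

PName, Budget, MgrID, DeptNo, Start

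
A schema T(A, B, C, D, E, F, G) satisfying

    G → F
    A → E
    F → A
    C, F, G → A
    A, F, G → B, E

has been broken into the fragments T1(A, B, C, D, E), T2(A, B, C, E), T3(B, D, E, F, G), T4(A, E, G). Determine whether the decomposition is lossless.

No

Chase test. Columns are A, B, C, D, E, F, G; row i has aⱼ where attribute j ∈ Ti, else bᵢⱼ.
Initial tableau (one row per fragment):
  row 1: a1 a2 a3 a4 a5 b16 b17
  row 2: a1 a2 a3 b24 a5 b26 b27
  row 3: b31 a2 b33 a4 a5 a6 a7
  row 4: a1 b42 b43 b44 a5 b46 a7
Rows 3 and 4 agree on G; apply G→F and equate their F entries.
Rows 3 and 4 agree on F; apply F→A and equate their A entries.
Rows 3 and 4 agree on A, F, G; apply A, F, G→B, E and equate their B, E entries.
No row becomes fully distinguished — the join is lossy.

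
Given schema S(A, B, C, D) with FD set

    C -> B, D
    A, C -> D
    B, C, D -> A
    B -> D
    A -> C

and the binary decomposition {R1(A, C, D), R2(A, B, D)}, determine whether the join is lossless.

Yes

Common attributes: R1 ∩ R2 = {A, D}.
Closure of {A, D}: A → C applies, adding C; C → B, D applies, adding B. So (A, D)⁺ = {A, B, C, D}.
This closure contains every attribute of R1, so R1 ∩ R2 → R1. The join is lossless.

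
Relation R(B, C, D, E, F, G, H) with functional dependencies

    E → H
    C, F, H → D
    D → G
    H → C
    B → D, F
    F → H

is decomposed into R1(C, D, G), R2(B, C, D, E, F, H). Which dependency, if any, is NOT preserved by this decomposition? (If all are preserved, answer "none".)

E → H lies within R2.
C, F, H → D lies within R2.
D → G lies within R1.
H → C lies within R2.
B → D, F lies within R2.
F → H lies within R2.
Every dependency is enforceable on the fragments, so the decomposition is dependency-preserving.

none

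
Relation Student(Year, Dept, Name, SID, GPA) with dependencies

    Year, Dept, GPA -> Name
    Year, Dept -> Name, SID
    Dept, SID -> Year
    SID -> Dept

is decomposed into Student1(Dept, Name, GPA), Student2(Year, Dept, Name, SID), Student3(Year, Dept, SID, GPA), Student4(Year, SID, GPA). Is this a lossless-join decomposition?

Chase test. Columns are Year, Dept, Name, SID, GPA; row i has aⱼ where attribute j ∈ Studenti, else bᵢⱼ.
Initial tableau (one row per fragment):
  row 1: b11 a2 a3 b14 a5
  row 2: a1 a2 a3 a4 b25
  row 3: a1 a2 b33 a4 a5
  row 4: a1 b42 b43 a4 a5
Rows 2 and 3 agree on Year, Dept; apply Year, Dept→Name, SID and equate their Name, SID entries.
Rows 2 and 4 agree on SID; apply SID→Dept and equate their Dept entries.
Rows 3 and 4 agree on Year, Dept, GPA; apply Year, Dept, GPA→Name and equate their Name entries.
Row 3 is now all distinguished symbols — the join is lossless.

Yes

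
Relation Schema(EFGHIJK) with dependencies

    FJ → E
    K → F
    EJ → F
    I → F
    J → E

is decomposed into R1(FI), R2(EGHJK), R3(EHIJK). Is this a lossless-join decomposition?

No

Chase test. Columns are EFGHIJK; row i has aⱼ where attribute j ∈ Ri, else bᵢⱼ.
Initial tableau (one row per fragment):
  row 1: b11 a2 b13 b14 a5 b16 b17
  row 2: a1 b22 a3 a4 b25 a6 a7
  row 3: a1 b32 b33 a4 a5 a6 a7
Rows 2 and 3 agree on K; apply K→F and equate their F entries.
Rows 1 and 3 agree on I; apply I→F and equate their F entries.
No row becomes fully distinguished — the join is lossy.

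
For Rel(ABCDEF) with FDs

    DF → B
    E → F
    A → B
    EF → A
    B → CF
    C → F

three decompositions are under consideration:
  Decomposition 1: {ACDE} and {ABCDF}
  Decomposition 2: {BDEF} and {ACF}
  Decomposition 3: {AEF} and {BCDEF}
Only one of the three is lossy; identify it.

Decomposition 2

Decomposition 1: common = {ACD}, closure = {ABCDF} → lossless.
Decomposition 2: common = {F}, closure = {F} → lossy.
Decomposition 3: common = {EF}, closure = {ABCEF} → lossless.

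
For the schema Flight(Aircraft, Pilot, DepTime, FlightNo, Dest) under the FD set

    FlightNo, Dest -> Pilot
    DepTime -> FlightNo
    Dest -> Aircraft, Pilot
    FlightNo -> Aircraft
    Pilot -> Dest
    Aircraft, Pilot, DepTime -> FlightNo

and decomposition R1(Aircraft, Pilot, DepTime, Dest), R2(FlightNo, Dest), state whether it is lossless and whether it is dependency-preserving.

lossy and not dependency-preserving

Lossless test: (Dest)⁺ = {Aircraft, Pilot, Dest}, which is a superkey of neither fragment — lossy.
Dependency preservation: the restricted closure of {DepTime} across the fragments never reaches {FlightNo}, so DepTime → FlightNo cannot be enforced without a join — not preserved.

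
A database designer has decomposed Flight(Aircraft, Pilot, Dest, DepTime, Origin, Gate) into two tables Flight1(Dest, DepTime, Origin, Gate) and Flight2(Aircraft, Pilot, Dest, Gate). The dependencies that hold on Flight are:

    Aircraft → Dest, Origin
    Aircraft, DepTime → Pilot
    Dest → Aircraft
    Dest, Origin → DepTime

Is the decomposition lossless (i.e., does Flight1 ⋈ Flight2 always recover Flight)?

Yes

Common attributes: Flight1 ∩ Flight2 = {Dest, Gate}.
Closure of {Dest, Gate}: Dest → Aircraft applies, adding Aircraft; Aircraft → Dest, Origin applies, adding Origin; Dest, Origin → DepTime applies, adding DepTime; Aircraft, DepTime → Pilot applies, adding Pilot. So (Dest, Gate)⁺ = {Aircraft, Pilot, Dest, DepTime, Origin, Gate}.
This closure contains every attribute of Flight1, so Flight1 ∩ Flight2 → Flight1. The join is lossless.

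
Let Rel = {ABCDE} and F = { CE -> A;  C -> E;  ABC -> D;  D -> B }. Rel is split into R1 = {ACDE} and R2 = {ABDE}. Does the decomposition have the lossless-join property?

Yes

Common attributes: R1 ∩ R2 = {ADE}.
Closure of {ADE}: D → B applies, adding B. So (ADE)⁺ = {ABDE}.
This closure contains every attribute of R2, so R1 ∩ R2 → R2. The join is lossless.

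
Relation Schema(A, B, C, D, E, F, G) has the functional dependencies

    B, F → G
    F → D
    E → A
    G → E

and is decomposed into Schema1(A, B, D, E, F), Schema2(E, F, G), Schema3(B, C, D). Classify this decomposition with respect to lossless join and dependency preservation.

Lossless test (chase): Rows 1 and 2 agree on F; apply F→D and equate their D entries. Rows 1 and 2 agree on E; apply E→A and equate their A entries. No row becomes fully distinguished — the join is lossy.
Dependency preservation: the restricted closure of {B, F} across the fragments never reaches {G}, so B, F → G cannot be enforced without a join — not preserved.

lossy and not dependency-preserving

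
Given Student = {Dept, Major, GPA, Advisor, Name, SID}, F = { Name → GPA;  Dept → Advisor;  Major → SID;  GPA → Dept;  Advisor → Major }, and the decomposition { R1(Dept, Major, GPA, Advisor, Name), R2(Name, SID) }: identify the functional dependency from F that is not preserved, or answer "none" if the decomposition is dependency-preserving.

Major → SID

Check Major → SID: no single fragment contains all of {Major, SID}, and the restricted closure of {Major} across the fragments never reaches {SID}.
Name → GPA is preserved.
Dept → Advisor is preserved.
GPA → Dept is preserved.
Advisor → Major is preserved.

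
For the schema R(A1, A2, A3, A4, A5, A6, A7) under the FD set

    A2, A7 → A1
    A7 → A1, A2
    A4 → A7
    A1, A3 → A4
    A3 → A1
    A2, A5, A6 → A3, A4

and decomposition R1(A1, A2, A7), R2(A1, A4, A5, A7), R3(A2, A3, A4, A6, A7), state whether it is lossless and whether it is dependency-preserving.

Lossless test (chase): Rows 1 and 3 agree on A2, A7; apply A2, A7→A1 and equate their A1 entries. Rows 1 and 2 agree on A7; apply A7→A1, A2 and equate their A1, A2 entries. No row becomes fully distinguished — the join is lossy.
Dependency preservation: the restricted closure of {A2, A5, A6} across the fragments never reaches {A3, A4}, so A2, A5, A6 → A3, A4 cannot be enforced without a join — not preserved.

lossy and not dependency-preserving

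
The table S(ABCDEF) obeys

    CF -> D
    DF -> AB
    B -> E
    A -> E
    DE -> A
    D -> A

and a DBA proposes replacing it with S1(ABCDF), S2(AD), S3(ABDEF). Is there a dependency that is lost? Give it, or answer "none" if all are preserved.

CF → D lies within S1.
DF → AB lies within S1.
B → E lies within S3.
A → E lies within S3.
DE → A lies within S3.
D → A lies within S1.
Every dependency is enforceable on the fragments, so the decomposition is dependency-preserving.

none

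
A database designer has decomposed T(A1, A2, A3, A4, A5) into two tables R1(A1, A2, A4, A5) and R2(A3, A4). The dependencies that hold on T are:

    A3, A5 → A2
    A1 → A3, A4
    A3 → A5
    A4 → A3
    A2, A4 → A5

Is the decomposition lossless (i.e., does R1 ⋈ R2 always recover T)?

Yes

Common attributes: R1 ∩ R2 = {A4}.
Closure of {A4}: A4 → A3 applies, adding A3; A3 → A5 applies, adding A5; A3, A5 → A2 applies, adding A2. So (A4)⁺ = {A2, A3, A4, A5}.
This closure contains every attribute of R2, so R1 ∩ R2 → R2. The join is lossless.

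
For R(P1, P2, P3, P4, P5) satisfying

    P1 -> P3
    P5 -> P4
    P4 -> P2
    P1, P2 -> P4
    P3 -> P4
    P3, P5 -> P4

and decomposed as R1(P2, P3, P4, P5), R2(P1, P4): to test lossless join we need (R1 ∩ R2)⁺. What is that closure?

P2, P4

R1 ∩ R2 = {P4}.
P4 → P2 applies, adding P2
Closure: {P2, P4}.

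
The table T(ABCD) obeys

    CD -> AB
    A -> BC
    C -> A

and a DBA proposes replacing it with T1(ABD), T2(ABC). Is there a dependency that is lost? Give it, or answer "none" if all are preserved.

CD → AB: restricted closure across fragments reaches AB.
A → BC lies within T2.
C → A lies within T2.
Every dependency is enforceable on the fragments, so the decomposition is dependency-preserving.

none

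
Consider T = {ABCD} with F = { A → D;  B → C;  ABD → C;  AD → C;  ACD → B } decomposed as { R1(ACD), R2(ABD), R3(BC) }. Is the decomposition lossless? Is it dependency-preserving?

lossless and dependency-preserving

Lossless test (chase): Rows 2 and 3 agree on B; apply B→C and equate their C entries. Rows 1 and 2 agree on ACD; apply ACD→B and equate their B entries. Row 1 is now all distinguished symbols — the join is lossless.
Dependency preservation: ABD → C; ACD → B are not contained in any single fragment, but the restricted closure of each left-hand side across the fragments still reaches the right-hand side; the remaining FDs each lie inside some fragment. All dependencies are preserved.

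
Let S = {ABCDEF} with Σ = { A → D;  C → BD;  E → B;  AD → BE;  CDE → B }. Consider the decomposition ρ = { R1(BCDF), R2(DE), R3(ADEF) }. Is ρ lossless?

No

Chase test. Columns are ABCDEF; row i has aⱼ where attribute j ∈ Ri, else bᵢⱼ.
Initial tableau (one row per fragment):
  row 1: b11 a2 a3 a4 b15 a6
  row 2: b21 b22 b23 a4 a5 b26
  row 3: a1 b32 b33 a4 a5 a6
Rows 2 and 3 agree on E; apply E→B and equate their B entries.
No row becomes fully distinguished — the join is lossy.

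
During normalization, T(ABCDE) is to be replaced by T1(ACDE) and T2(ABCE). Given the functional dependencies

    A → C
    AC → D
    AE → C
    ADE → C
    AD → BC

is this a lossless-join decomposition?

Yes

Common attributes: T1 ∩ T2 = {ACE}.
Closure of {ACE}: AC → D applies, adding D; AD → BC applies, adding B. So (ACE)⁺ = {ABCDE}.
This closure contains every attribute of T1, so T1 ∩ T2 → T1. The join is lossless.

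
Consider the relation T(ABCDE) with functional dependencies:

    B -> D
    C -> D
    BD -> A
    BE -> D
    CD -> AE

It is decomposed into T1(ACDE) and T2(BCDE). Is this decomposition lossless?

Yes

Common attributes: T1 ∩ T2 = {CDE}.
Closure of {CDE}: CD → AE applies, adding A. So (CDE)⁺ = {ACDE}.
This closure contains every attribute of T1, so T1 ∩ T2 → T1. The join is lossless.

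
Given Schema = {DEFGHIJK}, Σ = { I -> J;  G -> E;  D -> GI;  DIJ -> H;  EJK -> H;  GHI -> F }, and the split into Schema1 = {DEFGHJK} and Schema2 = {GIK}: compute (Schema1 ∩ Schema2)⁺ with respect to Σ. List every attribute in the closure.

EGK

Schema1 ∩ Schema2 = {GK}.
G → E applies, adding E
Closure: {EGK}.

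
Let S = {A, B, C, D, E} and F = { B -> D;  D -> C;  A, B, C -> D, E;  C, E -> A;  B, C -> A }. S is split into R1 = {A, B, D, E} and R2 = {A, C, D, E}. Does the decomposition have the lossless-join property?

Yes

Common attributes: R1 ∩ R2 = {A, D, E}.
Closure of {A, D, E}: D → C applies, adding C. So (A, D, E)⁺ = {A, C, D, E}.
This closure contains every attribute of R2, so R1 ∩ R2 → R2. The join is lossless.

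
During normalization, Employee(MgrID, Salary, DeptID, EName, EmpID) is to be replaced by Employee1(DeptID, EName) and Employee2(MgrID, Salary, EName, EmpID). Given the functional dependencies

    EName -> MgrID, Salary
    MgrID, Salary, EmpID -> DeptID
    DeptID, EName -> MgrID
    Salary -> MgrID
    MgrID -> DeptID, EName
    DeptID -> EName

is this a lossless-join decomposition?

Yes

Common attributes: Employee1 ∩ Employee2 = {EName}.
Closure of {EName}: EName → MgrID, Salary applies, adding MgrID, Salary; MgrID → DeptID, EName applies, adding DeptID. So (EName)⁺ = {MgrID, Salary, DeptID, EName}.
This closure contains every attribute of Employee1, so Employee1 ∩ Employee2 → Employee1. The join is lossless.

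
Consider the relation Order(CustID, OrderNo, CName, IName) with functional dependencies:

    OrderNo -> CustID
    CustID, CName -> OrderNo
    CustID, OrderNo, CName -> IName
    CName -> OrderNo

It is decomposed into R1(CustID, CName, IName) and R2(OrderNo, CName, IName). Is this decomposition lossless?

Yes

Common attributes: R1 ∩ R2 = {CName, IName}.
Closure of {CName, IName}: CName → OrderNo applies, adding OrderNo; OrderNo → CustID applies, adding CustID. So (CName, IName)⁺ = {CustID, OrderNo, CName, IName}.
This closure contains every attribute of R1, so R1 ∩ R2 → R1. The join is lossless.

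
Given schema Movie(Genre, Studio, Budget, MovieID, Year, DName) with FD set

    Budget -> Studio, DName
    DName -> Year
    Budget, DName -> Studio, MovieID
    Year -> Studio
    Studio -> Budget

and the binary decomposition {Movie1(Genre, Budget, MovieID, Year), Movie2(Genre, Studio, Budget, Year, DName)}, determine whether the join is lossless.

Yes

Common attributes: Movie1 ∩ Movie2 = {Genre, Budget, Year}.
Closure of {Genre, Budget, Year}: Budget → Studio, DName applies, adding Studio, DName; Budget, DName → Studio, MovieID applies, adding MovieID. So (Genre, Budget, Year)⁺ = {Genre, Studio, Budget, MovieID, Year, DName}.
This closure contains every attribute of Movie1, so Movie1 ∩ Movie2 → Movie1. The join is lossless.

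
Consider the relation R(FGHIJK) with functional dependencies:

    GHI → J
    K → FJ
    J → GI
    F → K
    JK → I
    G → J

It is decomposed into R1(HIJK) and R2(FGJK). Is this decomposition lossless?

Yes

Common attributes: R1 ∩ R2 = {JK}.
Closure of {JK}: K → FJ applies, adding F; J → GI applies, adding GI. So (JK)⁺ = {FGIJK}.
This closure contains every attribute of R2, so R1 ∩ R2 → R2. The join is lossless.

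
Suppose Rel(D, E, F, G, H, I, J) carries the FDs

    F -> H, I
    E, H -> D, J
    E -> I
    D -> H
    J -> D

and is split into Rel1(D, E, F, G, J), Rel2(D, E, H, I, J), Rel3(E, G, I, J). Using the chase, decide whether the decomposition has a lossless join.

Chase test. Columns are D, E, F, G, H, I, J; row i has aⱼ where attribute j ∈ Reli, else bᵢⱼ.
Initial tableau (one row per fragment):
  row 1: a1 a2 a3 a4 b15 b16 a7
  row 2: a1 a2 b23 b24 a5 a6 a7
  row 3: b31 a2 b33 a4 b35 a6 a7
Rows 1 and 2 agree on E; apply E→I and equate their I entries.
Rows 1 and 2 agree on D; apply D→H and equate their H entries.
Rows 1 and 3 agree on J; apply J→D and equate their D entries.
Rows 1 and 3 agree on D; apply D→H and equate their H entries.
Row 1 is now all distinguished symbols — the join is lossless.

Yes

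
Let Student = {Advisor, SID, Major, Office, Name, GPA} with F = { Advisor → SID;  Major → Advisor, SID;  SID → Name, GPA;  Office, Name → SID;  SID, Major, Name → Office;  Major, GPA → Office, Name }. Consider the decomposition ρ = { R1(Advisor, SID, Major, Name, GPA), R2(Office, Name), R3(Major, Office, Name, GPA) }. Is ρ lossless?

Chase test. Columns are Advisor, SID, Major, Office, Name, GPA; row i has aⱼ where attribute j ∈ Ri, else bᵢⱼ.
Initial tableau (one row per fragment):
  row 1: a1 a2 a3 b14 a5 a6
  row 2: b21 b22 b23 a4 a5 b26
  row 3: b31 b32 a3 a4 a5 a6
Rows 1 and 3 agree on Major; apply Major→Advisor, SID and equate their Advisor, SID entries.
Rows 2 and 3 agree on Office, Name; apply Office, Name→SID and equate their SID entries.
Rows 1 and 3 agree on SID, Major, Name; apply SID, Major, Name→Office and equate their Office entries.
Rows 1 and 2 agree on SID; apply SID→Name, GPA and equate their Name, GPA entries.
Row 1 is now all distinguished symbols — the join is lossless.

Yes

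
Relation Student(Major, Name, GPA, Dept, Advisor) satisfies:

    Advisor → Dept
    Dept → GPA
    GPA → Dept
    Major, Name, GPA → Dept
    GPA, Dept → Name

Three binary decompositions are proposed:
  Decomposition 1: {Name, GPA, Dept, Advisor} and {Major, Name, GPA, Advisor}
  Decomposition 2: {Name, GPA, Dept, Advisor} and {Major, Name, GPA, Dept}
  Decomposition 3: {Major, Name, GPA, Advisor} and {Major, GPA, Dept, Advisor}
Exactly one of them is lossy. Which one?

Decomposition 2

Decomposition 1: common = {Name, GPA, Advisor}, closure = {Name, GPA, Dept, Advisor} → lossless.
Decomposition 2: common = {Name, GPA, Dept}, closure = {Name, GPA, Dept} → lossy.
Decomposition 3: common = {Major, GPA, Advisor}, closure = {Major, Name, GPA, Dept, Advisor} → lossless.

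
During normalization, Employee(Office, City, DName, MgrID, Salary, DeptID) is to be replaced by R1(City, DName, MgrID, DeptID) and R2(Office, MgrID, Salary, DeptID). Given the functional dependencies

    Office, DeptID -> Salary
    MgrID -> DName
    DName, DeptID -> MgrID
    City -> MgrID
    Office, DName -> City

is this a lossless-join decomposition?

Common attributes: R1 ∩ R2 = {MgrID, DeptID}.
Closure of {MgrID, DeptID}: MgrID → DName applies, adding DName. So (MgrID, DeptID)⁺ = {DName, MgrID, DeptID}.
The closure contains neither all of R1 = {City, DName, MgrID, DeptID} nor all of R2 = {Office, MgrID, Salary, DeptID}, so the common attributes are not a superkey of either fragment. The join is lossy.

No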